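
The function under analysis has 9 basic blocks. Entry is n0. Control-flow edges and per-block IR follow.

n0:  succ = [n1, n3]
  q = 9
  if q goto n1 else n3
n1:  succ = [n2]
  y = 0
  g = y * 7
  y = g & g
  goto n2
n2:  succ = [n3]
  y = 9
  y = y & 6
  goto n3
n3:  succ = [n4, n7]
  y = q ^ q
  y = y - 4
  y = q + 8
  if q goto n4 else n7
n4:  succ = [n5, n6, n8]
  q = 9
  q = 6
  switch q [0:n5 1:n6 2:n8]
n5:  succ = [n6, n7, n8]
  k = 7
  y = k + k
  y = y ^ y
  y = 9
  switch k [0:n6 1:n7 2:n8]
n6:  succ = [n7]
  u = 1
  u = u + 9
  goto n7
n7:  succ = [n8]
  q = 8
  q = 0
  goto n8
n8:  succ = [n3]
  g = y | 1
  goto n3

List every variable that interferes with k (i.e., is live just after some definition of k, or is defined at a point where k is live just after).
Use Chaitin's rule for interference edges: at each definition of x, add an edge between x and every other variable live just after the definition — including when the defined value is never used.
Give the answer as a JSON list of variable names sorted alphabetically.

Block summaries:
  n0: {q} / ∅
  n1: {g,y} / ∅
  n2: {y} / ∅
  n3: {y} / {q}
  n4: {q} / ∅
  n5: {k,y} / ∅
  n6: {u} / ∅
  n7: {q} / ∅
  n8: {g} / {y}

Live sets:
  n0: in=∅ out={q}
  n1: in={q} out={q}
  n2: in={q} out={q}
  n3: in={q} out={y}
  n4: in={y} out={q,y}
  n5: in={q} out={q,y}
  n6: in={y} out={y}
  n7: in={y} out={q,y}
  n8: in={q,y} out={q}

Interference:
  g — {q}
  k — {q,y}
  q — {g,k,y}
  u — {y}
  y — {k,q,u}

N(k) = ["q", "y"]

Answer: ["q", "y"]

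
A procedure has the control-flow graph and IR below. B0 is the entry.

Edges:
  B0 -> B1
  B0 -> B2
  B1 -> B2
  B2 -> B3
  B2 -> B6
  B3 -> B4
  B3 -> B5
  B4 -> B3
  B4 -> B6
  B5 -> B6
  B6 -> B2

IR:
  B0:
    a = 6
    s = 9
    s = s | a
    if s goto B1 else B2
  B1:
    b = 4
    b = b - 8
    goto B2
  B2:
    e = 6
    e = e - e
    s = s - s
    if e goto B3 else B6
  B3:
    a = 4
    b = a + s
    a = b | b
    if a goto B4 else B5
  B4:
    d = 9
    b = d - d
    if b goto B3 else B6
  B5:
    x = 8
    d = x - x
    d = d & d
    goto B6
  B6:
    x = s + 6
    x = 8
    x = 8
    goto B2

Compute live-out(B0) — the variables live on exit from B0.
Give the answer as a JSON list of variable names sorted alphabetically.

Answer: ["s"]

Working:
Block summaries:
  B0 def {a,s} use ∅
  B1 def {b} use ∅
  B2 def {e,s} use {s}
  B3 def {a,b} use {s}
  B4 def {b,d} use ∅
  B5 def {d,x} use ∅
  B6 def {x} use {s}

Live sets:
  live B0: ∅→{s}
  live B1: {s}→{s}
  live B2: {s}→{s}
  live B3: {s}→{s}
  live B4: {s}→{s}
  live B5: {s}→{s}
  live B6: {s}→{s}

live-out(B0) = ["s"]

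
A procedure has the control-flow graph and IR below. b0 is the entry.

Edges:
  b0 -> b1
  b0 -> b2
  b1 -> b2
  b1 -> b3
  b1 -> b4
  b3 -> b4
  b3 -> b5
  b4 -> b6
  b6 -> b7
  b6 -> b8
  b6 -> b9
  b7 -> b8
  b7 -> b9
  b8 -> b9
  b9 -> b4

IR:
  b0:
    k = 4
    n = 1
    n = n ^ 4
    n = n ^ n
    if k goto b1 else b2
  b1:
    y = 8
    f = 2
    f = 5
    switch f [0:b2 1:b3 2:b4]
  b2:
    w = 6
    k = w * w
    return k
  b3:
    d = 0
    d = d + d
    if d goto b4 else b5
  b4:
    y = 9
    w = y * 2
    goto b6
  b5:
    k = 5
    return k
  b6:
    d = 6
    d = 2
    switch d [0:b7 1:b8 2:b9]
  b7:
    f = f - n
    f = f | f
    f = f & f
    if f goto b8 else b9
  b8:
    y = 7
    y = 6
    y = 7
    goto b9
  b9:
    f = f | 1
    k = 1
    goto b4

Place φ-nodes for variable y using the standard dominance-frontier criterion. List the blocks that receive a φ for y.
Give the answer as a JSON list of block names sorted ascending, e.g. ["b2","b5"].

idom tree: b1←b0 b2←b0 b3←b1 b4←b1 b5←b3 b6←b4 b7←b6 b8←b6 b9←b6
Join-block Dom:
  b2: preds {b0,b1}: {b0} ∩ {b0,b1} = {b0}; idom=b0
  b4: preds {b1,b3,b9}: {b0,b1} ∩ {b0,b1,b3} ∩ {b0,b1,b4,b6,b9} = {b0,b1}; idom=b1
  b8: preds {b6,b7}: {b0,b1,b4,b6} ∩ {b0,b1,b4,b6,b7} = {b0,b1,b4,b6}; idom=b6
  b9: preds {b6,b7,b8}: {b0,b1,b4,b6} ∩ {b0,b1,b4,b6,b7} ∩ {b0,b1,b4,b6,b8} = {b0,b1,b4,b6}; idom=b6

Frontier:
  join b2 pred b0: · stop@b0
  join b2 pred b1: b1 stop@b0
  join b4 pred b1: · stop@b1
  join b4 pred b3: b3 stop@b1
  join b4 pred b9: b9→b6→b4 stop@b1
  join b8 pred b6: · stop@b6
  join b8 pred b7: b7 stop@b6
  join b9 pred b6: · stop@b6
  join b9 pred b7: b7 stop@b6
  join b9 pred b8: b8 stop@b6
  b0 → ∅
  b1 → {b2}
  b2 → ∅
  b3 → {b4}
  b4 → {b4}
  b5 → ∅
  b6 → {b4}
  b7 → {b8,b9}
  b8 → {b9}
  b9 → {b4}

φ for y: defs {b1,b4,b8}
  DF⁺ = {b2,b4,b9}

Answer: ["b2", "b4", "b9"]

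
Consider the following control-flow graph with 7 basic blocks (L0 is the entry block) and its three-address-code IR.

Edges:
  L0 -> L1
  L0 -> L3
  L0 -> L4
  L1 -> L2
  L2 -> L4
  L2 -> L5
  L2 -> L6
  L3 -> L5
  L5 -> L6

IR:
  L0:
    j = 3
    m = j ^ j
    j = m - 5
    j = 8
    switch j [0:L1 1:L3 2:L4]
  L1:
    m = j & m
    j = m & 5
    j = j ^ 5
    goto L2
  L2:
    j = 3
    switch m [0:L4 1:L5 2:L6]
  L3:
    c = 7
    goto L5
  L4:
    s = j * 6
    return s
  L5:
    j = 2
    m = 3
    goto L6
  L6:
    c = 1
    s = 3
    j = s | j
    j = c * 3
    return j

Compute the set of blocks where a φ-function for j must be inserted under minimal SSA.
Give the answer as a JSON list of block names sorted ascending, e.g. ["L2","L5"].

idom tree: L1←L0 L2←L1 L3←L0 L4←L0 L5←L0 L6←L0
Dom at joins:
  L4: preds {L0,L2}: {L0} ∩ {L0,L1,L2} = {L0}; idom=L0
  L5: preds {L2,L3}: {L0,L1,L2} ∩ {L0,L3} = {L0}; idom=L0
  L6: preds {L2,L5}: {L0,L1,L2} ∩ {L0,L5} = {L0}; idom=L0

Frontier:
  L4←L0: walk · to L0
  L4←L2: walk L2→L1 to L0
  L5←L2: walk L2→L1 to L0
  L5←L3: walk L3 to L0
  L6←L2: walk L2→L1 to L0
  L6←L5: walk L5 to L0
  L0: DF=∅
  L1: DF={L4,L5,L6}
  L2: DF={L4,L5,L6}
  L3: DF={L5}
  L4: DF=∅
  L5: DF={L6}
  L6: DF=∅

φ for j: defs {L0,L1,L2,L5,L6}
  DF⁺ = {L4,L5,L6}

Answer: ["L4", "L5", "L6"]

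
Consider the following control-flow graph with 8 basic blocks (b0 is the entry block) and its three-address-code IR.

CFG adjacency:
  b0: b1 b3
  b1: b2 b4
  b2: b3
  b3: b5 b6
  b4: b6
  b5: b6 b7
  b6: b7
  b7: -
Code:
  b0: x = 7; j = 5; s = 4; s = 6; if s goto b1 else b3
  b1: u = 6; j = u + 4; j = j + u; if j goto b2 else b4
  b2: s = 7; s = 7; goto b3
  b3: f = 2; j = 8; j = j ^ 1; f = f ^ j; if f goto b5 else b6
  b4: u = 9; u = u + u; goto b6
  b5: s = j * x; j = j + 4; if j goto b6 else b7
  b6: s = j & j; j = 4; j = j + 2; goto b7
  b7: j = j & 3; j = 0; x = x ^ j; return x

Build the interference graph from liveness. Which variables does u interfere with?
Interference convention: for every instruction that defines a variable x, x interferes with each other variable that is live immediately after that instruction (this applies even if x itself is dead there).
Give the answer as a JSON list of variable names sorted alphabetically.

Answer: ["j", "x"]

Analysis:
Block summaries:
  b0: def={j,s,x} ue=∅
  b1: def={j,u} ue=∅
  b2: def={s} ue=∅
  b3: def={f,j} ue=∅
  b4: def={u} ue=∅
  b5: def={j,s} ue={j,x}
  b6: def={j,s} ue={j}
  b7: def={j,x} ue={j,x}

Liveness:
  live b0: ∅→{x}
  live b1: {x}→{j,x}
  live b2: {x}→{x}
  live b3: {x}→{j,x}
  live b4: {j,x}→{j,x}
  live b5: {j,x}→{j,x}
  live b6: {j,x}→{j,x}
  live b7: {j,x}→∅

Interference:
  f: {j,x}
  j: {f,s,u,x}
  s: {j,x}
  u: {j,x}
  x: {f,j,s,u}

N(u) = ["j", "x"]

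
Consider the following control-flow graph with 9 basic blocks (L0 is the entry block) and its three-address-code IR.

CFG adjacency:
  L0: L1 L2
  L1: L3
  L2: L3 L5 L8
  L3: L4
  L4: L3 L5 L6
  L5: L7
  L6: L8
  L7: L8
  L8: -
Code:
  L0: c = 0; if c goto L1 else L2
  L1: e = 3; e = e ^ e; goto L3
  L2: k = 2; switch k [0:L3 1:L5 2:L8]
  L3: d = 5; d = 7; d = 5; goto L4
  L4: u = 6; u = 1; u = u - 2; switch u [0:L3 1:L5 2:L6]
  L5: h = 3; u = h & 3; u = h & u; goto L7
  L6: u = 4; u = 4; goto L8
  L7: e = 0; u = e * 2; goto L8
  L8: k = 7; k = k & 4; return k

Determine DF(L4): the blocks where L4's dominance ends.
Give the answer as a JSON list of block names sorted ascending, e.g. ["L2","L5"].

Answer: ["L3", "L5", "L8"]

Analysis:
idom tree: L1←L0 L2←L0 L3←L0 L4←L3 L5←L0 L6←L4 L7←L5 L8←L0
Dom∩ at merges:
  L3: preds {L1,L2,L4}: {L0,L1} ∩ {L0,L2} ∩ {L0,L3,L4} = {L0}; idom=L0
  L5: preds {L2,L4}: {L0,L2} ∩ {L0,L3,L4} = {L0}; idom=L0
  L8: preds {L2,L6,L7}: {L0,L2} ∩ {L0,L3,L4,L6} ∩ {L0,L5,L7} = {L0}; idom=L0

Frontier:
  join L3 pred L1: L1 stop@L0
  join L3 pred L2: L2 stop@L0
  join L3 pred L4: L4→L3 stop@L0
  join L5 pred L2: L2 stop@L0
  join L5 pred L4: L4→L3 stop@L0
  join L8 pred L2: L2 stop@L0
  join L8 pred L6: L6→L4→L3 stop@L0
  join L8 pred L7: L7→L5 stop@L0
  L0 → ∅
  L1 → {L3}
  L2 → {L3,L5,L8}
  L3 → {L3,L5,L8}
  L4 → {L3,L5,L8}
  L5 → {L8}
  L6 → {L8}
  L7 → {L8}
  L8 → ∅

DF(L4) = ["L3", "L5", "L8"]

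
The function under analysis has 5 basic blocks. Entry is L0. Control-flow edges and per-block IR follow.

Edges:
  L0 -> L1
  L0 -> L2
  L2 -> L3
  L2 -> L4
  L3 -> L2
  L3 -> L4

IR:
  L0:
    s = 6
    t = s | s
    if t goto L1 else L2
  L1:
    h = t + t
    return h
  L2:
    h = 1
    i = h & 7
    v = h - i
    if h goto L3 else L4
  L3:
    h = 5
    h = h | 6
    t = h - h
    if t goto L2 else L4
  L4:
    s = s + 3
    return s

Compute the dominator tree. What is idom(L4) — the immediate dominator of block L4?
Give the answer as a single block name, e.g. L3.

Answer: L2

Derivation:
idom tree: L1←L0 L2←L0 L3←L2 L4←L2
Dom∩ at merges:
  L2: preds {L0,L3}: {L0} ∩ {L0,L2,L3} = {L0}; idom=L0
  L4: preds {L2,L3}: {L0,L2} ∩ {L0,L2,L3} = {L0,L2}; idom=L2

idom(L4) = L2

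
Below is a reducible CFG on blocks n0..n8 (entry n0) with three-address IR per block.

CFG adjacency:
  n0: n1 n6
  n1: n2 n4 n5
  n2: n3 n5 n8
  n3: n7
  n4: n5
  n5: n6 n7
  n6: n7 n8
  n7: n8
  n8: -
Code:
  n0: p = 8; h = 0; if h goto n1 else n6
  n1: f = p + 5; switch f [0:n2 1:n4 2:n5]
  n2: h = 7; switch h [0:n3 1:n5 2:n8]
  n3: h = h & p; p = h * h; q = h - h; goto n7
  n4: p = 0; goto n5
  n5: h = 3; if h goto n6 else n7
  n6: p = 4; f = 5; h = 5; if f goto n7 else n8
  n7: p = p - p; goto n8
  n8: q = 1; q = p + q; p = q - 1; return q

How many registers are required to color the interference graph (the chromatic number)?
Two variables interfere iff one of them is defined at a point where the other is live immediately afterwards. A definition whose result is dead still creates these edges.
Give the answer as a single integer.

Answer: 3

Analysis:
def/use:
  n0 def {h,p} use ∅
  n1 def {f} use {p}
  n2 def {h} use ∅
  n3 def {h,p,q} use {h,p}
  n4 def {p} use ∅
  n5 def {h} use ∅
  n6 def {f,h,p} use ∅
  n7 def {p} use {p}
  n8 def {p,q} use {p}

Live sets:
  n0: in=∅ out={p}
  n1: in={p} out={p}
  n2: in={p} out={h,p}
  n3: in={h,p} out={p}
  n4: in=∅ out={p}
  n5: in={p} out={p}
  n6: in=∅ out={p}
  n7: in={p} out={p}
  n8: in={p} out=∅

Interference:
  f↔{h,p}
  h↔{f,p}
  p↔{f,h,q}
  q↔{p}

Colouring:
  clique {f,h,p} ⇒ need ≥ 3
  3-colouring: r0={p}  r1={f,q}  r2={h}
  χ = 3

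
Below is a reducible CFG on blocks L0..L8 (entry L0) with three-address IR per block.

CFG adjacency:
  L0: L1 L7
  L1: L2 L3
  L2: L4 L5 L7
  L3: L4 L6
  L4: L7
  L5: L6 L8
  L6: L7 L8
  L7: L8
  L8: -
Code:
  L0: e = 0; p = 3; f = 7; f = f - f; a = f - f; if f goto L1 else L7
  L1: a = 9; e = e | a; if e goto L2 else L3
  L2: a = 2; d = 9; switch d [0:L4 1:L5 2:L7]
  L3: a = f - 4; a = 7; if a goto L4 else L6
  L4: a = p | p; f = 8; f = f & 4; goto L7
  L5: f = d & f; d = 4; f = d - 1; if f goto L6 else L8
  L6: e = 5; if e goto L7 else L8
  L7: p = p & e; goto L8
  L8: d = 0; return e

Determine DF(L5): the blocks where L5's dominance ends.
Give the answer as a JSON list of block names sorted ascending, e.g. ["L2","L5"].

Answer: ["L6", "L8"]

Analysis:
idom tree: L1←L0 L2←L1 L3←L1 L4←L1 L5←L2 L6←L1 L7←L0 L8←L0
Dom at joins:
  L4: preds {L2,L3}: {L0,L1,L2} ∩ {L0,L1,L3} = {L0,L1}; idom=L1
  L6: preds {L3,L5}: {L0,L1,L3} ∩ {L0,L1,L2,L5} = {L0,L1}; idom=L1
  L7: preds {L0,L2,L4,L6}: {L0} ∩ {L0,L1,L2} ∩ {L0,L1,L4} ∩ {L0,L1,L6} = {L0}; idom=L0
  L8: preds {L5,L6,L7}: {L0,L1,L2,L5} ∩ {L0,L1,L6} ∩ {L0,L7} = {L0}; idom=L0

DF derivation:
  L4←L2: walk L2 to L1
  L4←L3: walk L3 to L1
  L6←L3: walk L3 to L1
  L6←L5: walk L5→L2 to L1
  L7←L0: walk · to L0
  L7←L2: walk L2→L1 to L0
  L7←L4: walk L4→L1 to L0
  L7←L6: walk L6→L1 to L0
  L8←L5: walk L5→L2→L1 to L0
  L8←L6: walk L6→L1 to L0
  L8←L7: walk L7 to L0
  L0: DF=∅
  L1: DF={L7,L8}
  L2: DF={L4,L6,L7,L8}
  L3: DF={L4,L6}
  L4: DF={L7}
  L5: DF={L6,L8}
  L6: DF={L7,L8}
  L7: DF={L8}
  L8: DF=∅

DF(L5) = ["L6", "L8"]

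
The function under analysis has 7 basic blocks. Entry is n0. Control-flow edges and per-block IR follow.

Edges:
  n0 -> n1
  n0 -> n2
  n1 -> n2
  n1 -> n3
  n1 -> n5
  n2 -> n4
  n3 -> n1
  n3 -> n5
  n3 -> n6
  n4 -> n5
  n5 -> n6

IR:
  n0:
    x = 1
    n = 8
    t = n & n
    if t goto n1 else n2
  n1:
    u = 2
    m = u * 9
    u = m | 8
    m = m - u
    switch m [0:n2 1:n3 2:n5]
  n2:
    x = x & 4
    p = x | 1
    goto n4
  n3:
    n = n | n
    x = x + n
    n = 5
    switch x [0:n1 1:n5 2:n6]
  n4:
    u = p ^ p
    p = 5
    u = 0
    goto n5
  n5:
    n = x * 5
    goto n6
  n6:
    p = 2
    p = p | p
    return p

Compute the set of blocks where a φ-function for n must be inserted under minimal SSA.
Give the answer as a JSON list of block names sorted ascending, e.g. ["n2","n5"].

idom tree: n1←n0 n2←n0 n3←n1 n4←n2 n5←n0 n6←n0
Join-block Dom:
  n1: preds {n0,n3}: {n0} ∩ {n0,n1,n3} = {n0}; idom=n0
  n2: preds {n0,n1}: {n0} ∩ {n0,n1} = {n0}; idom=n0
  n5: preds {n1,n3,n4}: {n0,n1} ∩ {n0,n1,n3} ∩ {n0,n2,n4} = {n0}; idom=n0
  n6: preds {n3,n5}: {n0,n1,n3} ∩ {n0,n5} = {n0}; idom=n0

Frontier:
  n1←n0: walk · to n0
  n1←n3: walk n3→n1 to n0
  n2←n0: walk · to n0
  n2←n1: walk n1 to n0
  n5←n1: walk n1 to n0
  n5←n3: walk n3→n1 to n0
  n5←n4: walk n4→n2 to n0
  n6←n3: walk n3→n1 to n0
  n6←n5: walk n5 to n0
  n0: DF=∅
  n1: DF={n1,n2,n5,n6}
  n2: DF={n5}
  n3: DF={n1,n5,n6}
  n4: DF={n5}
  n5: DF={n6}
  n6: DF=∅

φ for n: defs {n0,n3,n5}
  DF⁺ = {n1,n2,n5,n6}

Answer: ["n1", "n2", "n5", "n6"]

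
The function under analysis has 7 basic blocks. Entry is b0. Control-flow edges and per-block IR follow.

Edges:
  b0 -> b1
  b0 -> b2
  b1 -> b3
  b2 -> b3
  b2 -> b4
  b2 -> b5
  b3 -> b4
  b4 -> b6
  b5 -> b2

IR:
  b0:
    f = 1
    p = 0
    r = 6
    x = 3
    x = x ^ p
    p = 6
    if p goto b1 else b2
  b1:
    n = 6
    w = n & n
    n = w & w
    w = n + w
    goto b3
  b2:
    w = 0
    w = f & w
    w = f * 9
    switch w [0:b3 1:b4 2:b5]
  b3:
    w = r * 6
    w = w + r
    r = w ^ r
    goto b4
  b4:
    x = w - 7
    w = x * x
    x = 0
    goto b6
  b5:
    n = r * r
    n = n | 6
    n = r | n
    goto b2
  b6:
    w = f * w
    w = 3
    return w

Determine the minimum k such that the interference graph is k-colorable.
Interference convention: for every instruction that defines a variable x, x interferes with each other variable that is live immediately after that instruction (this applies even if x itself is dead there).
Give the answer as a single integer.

Block summaries:
  b0: def={f,p,r,x} ue=∅
  b1: def={n,w} ue=∅
  b2: def={w} ue={f}
  b3: def={r,w} ue={r}
  b4: def={w,x} ue={w}
  b5: def={n} ue={r}
  b6: def={w} ue={f,w}

Liveness:
  live b0: ∅→{f,r}
  live b1: {f,r}→{f,r}
  live b2: {f,r}→{f,r,w}
  live b3: {f,r}→{f,w}
  live b4: {f,w}→{f,w}
  live b5: {f,r}→{f,r}
  live b6: {f,w}→∅

Interfere edges:
  f↔{n,p,r,w,x}
  n↔{f,r,w}
  p↔{f,r,x}
  r↔{f,n,p,w,x}
  w↔{f,n,r,x}
  x↔{f,p,r,w}

Registers:
  clique {f,n,r,w} ⇒ need ≥ 4
  4-colouring: R0={f}  R1={r}  R2={p,w}  R3={n,x}
  χ = 4

Answer: 4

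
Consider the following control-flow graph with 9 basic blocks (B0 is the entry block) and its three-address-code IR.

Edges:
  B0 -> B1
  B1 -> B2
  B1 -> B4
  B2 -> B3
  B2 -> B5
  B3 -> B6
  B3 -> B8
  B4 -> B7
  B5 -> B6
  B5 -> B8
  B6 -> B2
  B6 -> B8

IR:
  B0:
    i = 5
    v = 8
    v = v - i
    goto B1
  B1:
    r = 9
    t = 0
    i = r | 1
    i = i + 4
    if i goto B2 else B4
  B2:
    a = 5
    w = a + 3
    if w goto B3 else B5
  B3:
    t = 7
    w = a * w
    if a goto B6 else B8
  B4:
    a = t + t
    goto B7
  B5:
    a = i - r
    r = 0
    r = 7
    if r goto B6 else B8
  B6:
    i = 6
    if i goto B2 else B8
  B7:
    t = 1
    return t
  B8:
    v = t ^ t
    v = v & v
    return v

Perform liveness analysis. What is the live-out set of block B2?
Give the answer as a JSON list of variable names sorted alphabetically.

Block summaries:
  B0: {i,v} / ∅
  B1: {i,r,t} / ∅
  B2: {a,w} / ∅
  B3: {t,w} / {a,w}
  B4: {a} / {t}
  B5: {a,r} / {i,r}
  B6: {i} / ∅
  B7: {t} / ∅
  B8: {v} / {t}

Liveness:
  live B0: ∅→∅
  live B1: ∅→{i,r,t}
  live B2: {i,r,t}→{a,i,r,t,w}
  live B3: {a,r,w}→{r,t}
  live B4: {t}→∅
  live B5: {i,r,t}→{r,t}
  live B6: {r,t}→{i,r,t}
  live B7: ∅→∅
  live B8: {t}→∅

live-out(B2) = ["a", "i", "r", "t", "w"]

Answer: ["a", "i", "r", "t", "w"]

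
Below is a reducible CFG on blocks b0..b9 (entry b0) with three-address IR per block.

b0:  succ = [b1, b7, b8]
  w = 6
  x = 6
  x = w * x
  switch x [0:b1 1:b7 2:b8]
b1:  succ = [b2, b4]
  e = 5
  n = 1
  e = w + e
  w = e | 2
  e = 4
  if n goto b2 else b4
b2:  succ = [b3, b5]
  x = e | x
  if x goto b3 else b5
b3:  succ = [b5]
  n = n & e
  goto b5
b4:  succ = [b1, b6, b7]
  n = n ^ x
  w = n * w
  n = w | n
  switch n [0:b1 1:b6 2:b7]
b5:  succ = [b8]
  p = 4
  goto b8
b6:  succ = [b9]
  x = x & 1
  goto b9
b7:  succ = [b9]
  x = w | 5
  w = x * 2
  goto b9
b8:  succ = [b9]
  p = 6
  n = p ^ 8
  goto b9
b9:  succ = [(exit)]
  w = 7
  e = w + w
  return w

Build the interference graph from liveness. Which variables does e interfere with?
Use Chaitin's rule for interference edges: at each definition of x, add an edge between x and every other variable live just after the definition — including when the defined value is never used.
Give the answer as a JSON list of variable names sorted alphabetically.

Answer: ["n", "w", "x"]

Derivation:
Block summaries:
  b0: {w,x} / ∅
  b1: {e,n,w} / {w}
  b2: {x} / {e,x}
  b3: {n} / {e,n}
  b4: {n,w} / {n,w,x}
  b5: {p} / ∅
  b6: {x} / {x}
  b7: {w,x} / {w}
  b8: {n,p} / ∅
  b9: {e,w} / ∅

Backward fixpoint:
  b0 li=∅ lo={w,x}
  b1 li={w,x} lo={e,n,w,x}
  b2 li={e,n,x} lo={e,n}
  b3 li={e,n} lo=∅
  b4 li={n,w,x} lo={w,x}
  b5 li=∅ lo=∅
  b6 li={x} lo=∅
  b7 li={w} lo=∅
  b8 li=∅ lo=∅
  b9 li=∅ lo=∅

Interfere edges:
  e↔{n,w,x}
  n↔{e,w,x}
  p↔∅
  w↔{e,n,x}
  x↔{e,n,w}

N(e) = ["n", "w", "x"]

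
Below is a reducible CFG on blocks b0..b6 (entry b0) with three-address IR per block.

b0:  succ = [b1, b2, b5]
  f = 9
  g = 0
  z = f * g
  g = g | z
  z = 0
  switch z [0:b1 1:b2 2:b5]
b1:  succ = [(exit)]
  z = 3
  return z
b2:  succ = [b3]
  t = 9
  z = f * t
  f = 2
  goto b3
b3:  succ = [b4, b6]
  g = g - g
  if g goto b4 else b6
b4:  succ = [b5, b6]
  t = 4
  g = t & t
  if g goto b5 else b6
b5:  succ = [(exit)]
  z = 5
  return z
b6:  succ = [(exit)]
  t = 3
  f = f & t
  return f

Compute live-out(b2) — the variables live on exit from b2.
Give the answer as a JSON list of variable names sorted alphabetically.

Answer: ["f", "g"]

Analysis:
def/use:
  b0: {f,g,z} / ∅
  b1: {z} / ∅
  b2: {f,t,z} / {f}
  b3: {g} / {g}
  b4: {g,t} / ∅
  b5: {z} / ∅
  b6: {f,t} / {f}

Live sets:
  b0 li=∅ lo={f,g}
  b1 li=∅ lo=∅
  b2 li={f,g} lo={f,g}
  b3 li={f,g} lo={f}
  b4 li={f} lo={f}
  b5 li=∅ lo=∅
  b6 li={f} lo=∅

live-out(b2) = ["f", "g"]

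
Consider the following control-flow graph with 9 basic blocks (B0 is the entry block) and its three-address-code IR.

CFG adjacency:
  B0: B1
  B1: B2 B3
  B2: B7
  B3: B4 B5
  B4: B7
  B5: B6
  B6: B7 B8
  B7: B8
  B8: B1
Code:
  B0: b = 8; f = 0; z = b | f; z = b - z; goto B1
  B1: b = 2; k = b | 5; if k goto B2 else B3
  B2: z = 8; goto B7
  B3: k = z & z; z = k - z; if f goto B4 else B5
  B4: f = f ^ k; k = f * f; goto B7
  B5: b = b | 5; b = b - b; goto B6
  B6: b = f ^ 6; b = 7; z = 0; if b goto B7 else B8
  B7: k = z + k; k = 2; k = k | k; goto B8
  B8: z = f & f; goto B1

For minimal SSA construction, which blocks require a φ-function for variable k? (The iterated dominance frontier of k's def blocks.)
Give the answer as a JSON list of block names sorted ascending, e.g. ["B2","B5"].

Answer: ["B1", "B7", "B8"]

Derivation:
idom tree: B1←B0 B2←B1 B3←B1 B4←B3 B5←B3 B6←B5 B7←B1 B8←B1
Dom∩ at merges:
  B1: preds {B0,B8}: {B0} ∩ {B0,B1,B8} = {B0}; idom=B0
  B7: preds {B2,B4,B6}: {B0,B1,B2} ∩ {B0,B1,B3,B4} ∩ {B0,B1,B3,B5,B6} = {B0,B1}; idom=B1
  B8: preds {B6,B7}: {B0,B1,B3,B5,B6} ∩ {B0,B1,B7} = {B0,B1}; idom=B1

Frontier:
  B1←B0: walk · to B0
  B1←B8: walk B8→B1 to B0
  B7←B2: walk B2 to B1
  B7←B4: walk B4→B3 to B1
  B7←B6: walk B6→B5→B3 to B1
  B8←B6: walk B6→B5→B3 to B1
  B8←B7: walk B7 to B1
  DF(B0)=∅
  DF(B1)={B1}
  DF(B2)={B7}
  DF(B3)={B7,B8}
  DF(B4)={B7}
  DF(B5)={B7,B8}
  DF(B6)={B7,B8}
  DF(B7)={B8}
  DF(B8)={B1}

φ for k: defs {B1,B3,B4,B7}
  DF⁺ = {B1,B7,B8}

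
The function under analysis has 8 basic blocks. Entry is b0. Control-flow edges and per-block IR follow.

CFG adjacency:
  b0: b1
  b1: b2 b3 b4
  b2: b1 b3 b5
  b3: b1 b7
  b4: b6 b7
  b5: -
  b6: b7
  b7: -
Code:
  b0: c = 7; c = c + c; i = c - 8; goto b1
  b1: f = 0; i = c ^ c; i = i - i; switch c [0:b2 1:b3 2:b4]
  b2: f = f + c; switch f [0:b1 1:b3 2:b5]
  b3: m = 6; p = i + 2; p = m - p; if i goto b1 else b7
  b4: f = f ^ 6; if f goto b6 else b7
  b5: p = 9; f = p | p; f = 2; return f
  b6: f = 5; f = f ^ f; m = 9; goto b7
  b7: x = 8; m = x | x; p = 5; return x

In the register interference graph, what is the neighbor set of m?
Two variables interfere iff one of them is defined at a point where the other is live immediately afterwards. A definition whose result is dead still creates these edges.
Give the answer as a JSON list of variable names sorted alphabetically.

Answer: ["c", "i", "p", "x"]

Derivation:
def/use:
  b0: def={c,i} ue=∅
  b1: def={f,i} ue={c}
  b2: def={f} ue={c,f}
  b3: def={m,p} ue={i}
  b4: def={f} ue={f}
  b5: def={f,p} ue=∅
  b6: def={f,m} ue=∅
  b7: def={m,p,x} ue=∅

Backward fixpoint:
  b0: in=∅ out={c}
  b1: in={c} out={c,f,i}
  b2: in={c,f,i} out={c,i}
  b3: in={c,i} out={c}
  b4: in={f} out=∅
  b5: in=∅ out=∅
  b6: in=∅ out=∅
  b7: in=∅ out=∅

Conflict graph:
  c — {f,i,m,p}
  f — {c,i}
  i — {c,f,m,p}
  m — {c,i,p,x}
  p — {c,i,m,x}
  x — {m,p}

N(m) = ["c", "i", "p", "x"]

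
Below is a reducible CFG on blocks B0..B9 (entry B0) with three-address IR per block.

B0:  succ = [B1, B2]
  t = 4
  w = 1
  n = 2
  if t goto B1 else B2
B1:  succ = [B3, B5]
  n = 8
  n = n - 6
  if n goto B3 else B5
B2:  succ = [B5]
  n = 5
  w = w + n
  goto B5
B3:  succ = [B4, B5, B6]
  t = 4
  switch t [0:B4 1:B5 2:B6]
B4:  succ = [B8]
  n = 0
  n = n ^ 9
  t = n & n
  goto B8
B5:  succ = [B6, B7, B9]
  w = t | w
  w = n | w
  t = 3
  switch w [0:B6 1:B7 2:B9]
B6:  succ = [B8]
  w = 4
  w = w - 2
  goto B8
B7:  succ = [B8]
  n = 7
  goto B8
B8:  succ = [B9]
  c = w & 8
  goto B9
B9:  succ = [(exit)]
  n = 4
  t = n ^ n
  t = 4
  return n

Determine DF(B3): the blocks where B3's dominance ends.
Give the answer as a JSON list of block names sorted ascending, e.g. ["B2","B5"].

Answer: ["B5", "B6", "B8"]

Derivation:
idom tree: B1←B0 B2←B0 B3←B1 B4←B3 B5←B0 B6←B0 B7←B5 B8←B0 B9←B0
Dom∩ at merges:
  B5: preds {B1,B2,B3}: {B0,B1} ∩ {B0,B2} ∩ {B0,B1,B3} = {B0}; idom=B0
  B6: preds {B3,B5}: {B0,B1,B3} ∩ {B0,B5} = {B0}; idom=B0
  B8: preds {B4,B6,B7}: {B0,B1,B3,B4} ∩ {B0,B6} ∩ {B0,B5,B7} = {B0}; idom=B0
  B9: preds {B5,B8}: {B0,B5} ∩ {B0,B8} = {B0}; idom=B0

DF walk-up:
  B5←B1: walk B1 to B0
  B5←B2: walk B2 to B0
  B5←B3: walk B3→B1 to B0
  B6←B3: walk B3→B1 to B0
  B6←B5: walk B5 to B0
  B8←B4: walk B4→B3→B1 to B0
  B8←B6: walk B6 to B0
  B8←B7: walk B7→B5 to B0
  B9←B5: walk B5 to B0
  B9←B8: walk B8 to B0
  B0: DF=∅
  B1: DF={B5,B6,B8}
  B2: DF={B5}
  B3: DF={B5,B6,B8}
  B4: DF={B8}
  B5: DF={B6,B8,B9}
  B6: DF={B8}
  B7: DF={B8}
  B8: DF={B9}
  B9: DF=∅

DF(B3) = ["B5", "B6", "B8"]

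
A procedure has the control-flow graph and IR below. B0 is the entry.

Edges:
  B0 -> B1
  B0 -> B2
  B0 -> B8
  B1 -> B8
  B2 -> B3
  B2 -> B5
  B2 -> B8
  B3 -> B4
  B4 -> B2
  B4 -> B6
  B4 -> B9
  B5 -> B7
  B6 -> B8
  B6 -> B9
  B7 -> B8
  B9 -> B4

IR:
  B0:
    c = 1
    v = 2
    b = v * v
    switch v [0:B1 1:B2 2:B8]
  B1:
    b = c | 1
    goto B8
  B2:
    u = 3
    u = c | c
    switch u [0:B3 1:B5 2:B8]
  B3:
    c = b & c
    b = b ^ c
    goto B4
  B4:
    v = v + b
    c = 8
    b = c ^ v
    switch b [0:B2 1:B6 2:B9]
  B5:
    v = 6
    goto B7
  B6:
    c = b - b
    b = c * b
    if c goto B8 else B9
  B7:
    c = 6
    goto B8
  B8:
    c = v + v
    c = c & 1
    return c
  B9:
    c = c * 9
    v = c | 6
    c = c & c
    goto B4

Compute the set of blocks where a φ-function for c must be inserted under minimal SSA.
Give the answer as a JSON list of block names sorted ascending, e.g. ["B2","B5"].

idom tree: B1←B0 B2←B0 B3←B2 B4←B3 B5←B2 B6←B4 B7←B5 B8←B0 B9←B4
Dom∩ at merges:
  B2: preds {B0,B4}: {B0} ∩ {B0,B2,B3,B4} = {B0}; idom=B0
  B4: preds {B3,B9}: {B0,B2,B3} ∩ {B0,B2,B3,B4,B9} = {B0,B2,B3}; idom=B3
  B8: preds {B0,B1,B2,B6,B7}: {B0} ∩ {B0,B1} ∩ {B0,B2} ∩ {B0,B2,B3,B4,B6} ∩ {B0,B2,B5,B7} = {B0}; idom=B0
  B9: preds {B4,B6}: {B0,B2,B3,B4} ∩ {B0,B2,B3,B4,B6} = {B0,B2,B3,B4}; idom=B4

DF derivation:
  join B2 pred B0: · stop@B0
  join B2 pred B4: B4→B3→B2 stop@B0
  join B4 pred B3: · stop@B3
  join B4 pred B9: B9→B4 stop@B3
  join B8 pred B0: · stop@B0
  join B8 pred B1: B1 stop@B0
  join B8 pred B2: B2 stop@B0
  join B8 pred B6: B6→B4→B3→B2 stop@B0
  join B8 pred B7: B7→B5→B2 stop@B0
  join B9 pred B4: · stop@B4
  join B9 pred B6: B6 stop@B4
  B0: DF=∅
  B1: DF={B8}
  B2: DF={B2,B8}
  B3: DF={B2,B8}
  B4: DF={B2,B4,B8}
  B5: DF={B8}
  B6: DF={B8,B9}
  B7: DF={B8}
  B8: DF=∅
  B9: DF={B4}

φ for c: defs {B0,B3,B4,B6,B7,B8,B9}
  DF⁺ = {B2,B4,B8,B9}

Answer: ["B2", "B4", "B8", "B9"]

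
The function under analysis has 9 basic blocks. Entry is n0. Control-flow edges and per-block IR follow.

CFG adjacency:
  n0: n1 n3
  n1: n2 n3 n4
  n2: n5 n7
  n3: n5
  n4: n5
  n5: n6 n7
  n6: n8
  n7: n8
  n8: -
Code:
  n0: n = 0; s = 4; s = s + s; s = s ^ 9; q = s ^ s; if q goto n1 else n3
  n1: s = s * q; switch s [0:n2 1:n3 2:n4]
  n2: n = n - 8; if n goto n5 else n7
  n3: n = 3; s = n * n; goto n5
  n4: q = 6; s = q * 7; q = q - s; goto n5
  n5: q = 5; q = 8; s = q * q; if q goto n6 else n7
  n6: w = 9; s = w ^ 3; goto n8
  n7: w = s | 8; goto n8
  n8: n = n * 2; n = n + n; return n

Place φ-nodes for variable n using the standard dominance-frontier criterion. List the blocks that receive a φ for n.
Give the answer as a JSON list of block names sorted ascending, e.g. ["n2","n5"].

idom tree: n1←n0 n2←n1 n3←n0 n4←n1 n5←n0 n6←n5 n7←n0 n8←n0
Join-block Dom:
  n3: preds {n0,n1}: {n0} ∩ {n0,n1} = {n0}; idom=n0
  n5: preds {n2,n3,n4}: {n0,n1,n2} ∩ {n0,n3} ∩ {n0,n1,n4} = {n0}; idom=n0
  n7: preds {n2,n5}: {n0,n1,n2} ∩ {n0,n5} = {n0}; idom=n0
  n8: preds {n6,n7}: {n0,n5,n6} ∩ {n0,n7} = {n0}; idom=n0

DF derivation:
  join n3 pred n0: · stop@n0
  join n3 pred n1: n1 stop@n0
  join n5 pred n2: n2→n1 stop@n0
  join n5 pred n3: n3 stop@n0
  join n5 pred n4: n4→n1 stop@n0
  join n7 pred n2: n2→n1 stop@n0
  join n7 pred n5: n5 stop@n0
  join n8 pred n6: n6→n5 stop@n0
  join n8 pred n7: n7 stop@n0
  DF(n0)=∅
  DF(n1)={n3,n5,n7}
  DF(n2)={n5,n7}
  DF(n3)={n5}
  DF(n4)={n5}
  DF(n5)={n7,n8}
  DF(n6)={n8}
  DF(n7)={n8}
  DF(n8)=∅

φ for n: defs {n0,n2,n3,n8}
  DF⁺ = {n5,n7,n8}

Answer: ["n5", "n7", "n8"]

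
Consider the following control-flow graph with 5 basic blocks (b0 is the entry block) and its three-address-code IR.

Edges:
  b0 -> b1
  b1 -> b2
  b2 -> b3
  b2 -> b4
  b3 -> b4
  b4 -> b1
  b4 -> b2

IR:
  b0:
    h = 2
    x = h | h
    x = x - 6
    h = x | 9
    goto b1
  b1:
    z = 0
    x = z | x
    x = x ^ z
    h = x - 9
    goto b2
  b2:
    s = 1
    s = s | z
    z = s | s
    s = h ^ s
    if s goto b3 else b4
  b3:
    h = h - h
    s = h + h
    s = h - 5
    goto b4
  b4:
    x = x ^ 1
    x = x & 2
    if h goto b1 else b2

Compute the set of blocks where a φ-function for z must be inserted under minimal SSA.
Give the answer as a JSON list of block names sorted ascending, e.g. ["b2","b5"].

Answer: ["b1", "b2"]

Analysis:
idom tree: b1←b0 b2←b1 b3←b2 b4←b2
Dom at joins:
  b1: preds {b0,b4}: {b0} ∩ {b0,b1,b2,b4} = {b0}; idom=b0
  b2: preds {b1,b4}: {b0,b1} ∩ {b0,b1,b2,b4} = {b0,b1}; idom=b1
  b4: preds {b2,b3}: {b0,b1,b2} ∩ {b0,b1,b2,b3} = {b0,b1,b2}; idom=b2

DF derivation:
  b1←b0: walk · to b0
  b1←b4: walk b4→b2→b1 to b0
  b2←b1: walk · to b1
  b2←b4: walk b4→b2 to b1
  b4←b2: walk · to b2
  b4←b3: walk b3 to b2
  DF(b0)=∅
  DF(b1)={b1}
  DF(b2)={b1,b2}
  DF(b3)={b4}
  DF(b4)={b1,b2}

φ for z: defs {b1,b2}
  DF⁺ = {b1,b2}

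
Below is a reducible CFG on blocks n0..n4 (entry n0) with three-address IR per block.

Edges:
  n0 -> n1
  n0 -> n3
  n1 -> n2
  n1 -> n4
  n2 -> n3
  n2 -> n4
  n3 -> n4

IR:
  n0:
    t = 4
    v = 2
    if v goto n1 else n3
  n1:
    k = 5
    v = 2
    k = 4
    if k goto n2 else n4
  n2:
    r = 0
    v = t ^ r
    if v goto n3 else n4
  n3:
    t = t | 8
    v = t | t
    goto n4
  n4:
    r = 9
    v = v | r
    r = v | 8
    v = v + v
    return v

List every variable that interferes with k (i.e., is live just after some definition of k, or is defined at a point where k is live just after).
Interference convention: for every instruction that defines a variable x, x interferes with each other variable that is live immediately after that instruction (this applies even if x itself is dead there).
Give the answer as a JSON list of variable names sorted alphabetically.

Per-block:
  n0: {t,v} / ∅
  n1: {k,v} / ∅
  n2: {r,v} / {t}
  n3: {t,v} / {t}
  n4: {r,v} / {v}

Liveness:
  n0: in=∅ out={t}
  n1: in={t} out={t,v}
  n2: in={t} out={t,v}
  n3: in={t} out={v}
  n4: in={v} out=∅

Interference:
  k↔{t,v}
  r↔{t,v}
  t↔{k,r,v}
  v↔{k,r,t}

N(k) = ["t", "v"]

Answer: ["t", "v"]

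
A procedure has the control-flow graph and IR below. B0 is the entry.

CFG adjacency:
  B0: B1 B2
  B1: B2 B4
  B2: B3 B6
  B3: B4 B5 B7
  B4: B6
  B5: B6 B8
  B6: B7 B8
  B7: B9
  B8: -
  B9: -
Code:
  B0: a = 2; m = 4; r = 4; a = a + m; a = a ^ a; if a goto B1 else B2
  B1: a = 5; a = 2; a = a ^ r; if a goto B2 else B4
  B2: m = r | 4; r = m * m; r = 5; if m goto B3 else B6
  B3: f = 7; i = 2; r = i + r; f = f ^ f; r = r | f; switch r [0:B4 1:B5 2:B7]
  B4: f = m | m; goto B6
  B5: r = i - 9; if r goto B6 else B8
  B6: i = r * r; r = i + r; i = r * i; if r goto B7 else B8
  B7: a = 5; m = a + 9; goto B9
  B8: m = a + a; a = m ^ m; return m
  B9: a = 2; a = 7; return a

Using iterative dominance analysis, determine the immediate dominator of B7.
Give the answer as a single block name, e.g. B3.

idom tree: B1←B0 B2←B0 B3←B2 B4←B0 B5←B3 B6←B0 B7←B0 B8←B0 B9←B7
Dom at joins:
  B2: preds {B0,B1}: {B0} ∩ {B0,B1} = {B0}; idom=B0
  B4: preds {B1,B3}: {B0,B1} ∩ {B0,B2,B3} = {B0}; idom=B0
  B6: preds {B2,B4,B5}: {B0,B2} ∩ {B0,B4} ∩ {B0,B2,B3,B5} = {B0}; idom=B0
  B7: preds {B3,B6}: {B0,B2,B3} ∩ {B0,B6} = {B0}; idom=B0
  B8: preds {B5,B6}: {B0,B2,B3,B5} ∩ {B0,B6} = {B0}; idom=B0

idom(B7) = B0

Answer: B0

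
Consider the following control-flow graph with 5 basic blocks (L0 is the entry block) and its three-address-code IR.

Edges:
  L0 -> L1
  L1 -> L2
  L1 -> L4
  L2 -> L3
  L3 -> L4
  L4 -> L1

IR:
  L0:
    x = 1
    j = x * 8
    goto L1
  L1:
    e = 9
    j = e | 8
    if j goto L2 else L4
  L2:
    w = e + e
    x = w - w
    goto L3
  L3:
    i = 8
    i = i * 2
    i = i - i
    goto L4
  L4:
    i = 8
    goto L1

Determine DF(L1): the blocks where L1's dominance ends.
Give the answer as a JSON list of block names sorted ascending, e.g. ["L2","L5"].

idom tree: L1←L0 L2←L1 L3←L2 L4←L1
Dom∩ at merges:
  L1: preds {L0,L4}: {L0} ∩ {L0,L1,L4} = {L0}; idom=L0
  L4: preds {L1,L3}: {L0,L1} ∩ {L0,L1,L2,L3} = {L0,L1}; idom=L1

Frontier:
  join L1 pred L0: · stop@L0
  join L1 pred L4: L4→L1 stop@L0
  join L4 pred L1: · stop@L1
  join L4 pred L3: L3→L2 stop@L1
  L0 → ∅
  L1 → {L1}
  L2 → {L4}
  L3 → {L4}
  L4 → {L1}

DF(L1) = ["L1"]

Answer: ["L1"]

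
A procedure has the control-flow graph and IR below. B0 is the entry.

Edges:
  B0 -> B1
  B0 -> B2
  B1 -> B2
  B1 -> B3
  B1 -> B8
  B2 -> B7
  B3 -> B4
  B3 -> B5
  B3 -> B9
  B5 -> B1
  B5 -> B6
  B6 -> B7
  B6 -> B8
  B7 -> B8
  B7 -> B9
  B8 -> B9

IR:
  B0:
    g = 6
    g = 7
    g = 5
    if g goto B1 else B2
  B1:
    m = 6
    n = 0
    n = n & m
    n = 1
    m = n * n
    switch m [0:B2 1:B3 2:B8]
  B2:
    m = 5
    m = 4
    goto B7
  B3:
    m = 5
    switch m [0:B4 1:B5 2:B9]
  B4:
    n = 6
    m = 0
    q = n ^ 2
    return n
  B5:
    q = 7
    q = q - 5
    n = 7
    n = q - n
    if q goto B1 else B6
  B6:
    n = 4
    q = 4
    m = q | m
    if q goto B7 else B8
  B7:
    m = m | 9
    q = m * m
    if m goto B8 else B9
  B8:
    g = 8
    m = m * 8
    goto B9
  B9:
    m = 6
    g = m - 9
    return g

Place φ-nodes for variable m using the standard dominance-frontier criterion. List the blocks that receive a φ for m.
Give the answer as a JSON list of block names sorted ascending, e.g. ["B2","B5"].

Answer: ["B1", "B2", "B7", "B8", "B9"]

Working:
idom tree: B1←B0 B2←B0 B3←B1 B4←B3 B5←B3 B6←B5 B7←B0 B8←B0 B9←B0
Dom∩ at merges:
  B1: preds {B0,B5}: {B0} ∩ {B0,B1,B3,B5} = {B0}; idom=B0
  B2: preds {B0,B1}: {B0} ∩ {B0,B1} = {B0}; idom=B0
  B7: preds {B2,B6}: {B0,B2} ∩ {B0,B1,B3,B5,B6} = {B0}; idom=B0
  B8: preds {B1,B6,B7}: {B0,B1} ∩ {B0,B1,B3,B5,B6} ∩ {B0,B7} = {B0}; idom=B0
  B9: preds {B3,B7,B8}: {B0,B1,B3} ∩ {B0,B7} ∩ {B0,B8} = {B0}; idom=B0

Frontier:
  join B1 pred B0: · stop@B0
  join B1 pred B5: B5→B3→B1 stop@B0
  join B2 pred B0: · stop@B0
  join B2 pred B1: B1 stop@B0
  join B7 pred B2: B2 stop@B0
  join B7 pred B6: B6→B5→B3→B1 stop@B0
  join B8 pred B1: B1 stop@B0
  join B8 pred B6: B6→B5→B3→B1 stop@B0
  join B8 pred B7: B7 stop@B0
  join B9 pred B3: B3→B1 stop@B0
  join B9 pred B7: B7 stop@B0
  join B9 pred B8: B8 stop@B0
  DF(B0)=∅
  DF(B1)={B1,B2,B7,B8,B9}
  DF(B2)={B7}
  DF(B3)={B1,B7,B8,B9}
  DF(B4)=∅
  DF(B5)={B1,B7,B8}
  DF(B6)={B7,B8}
  DF(B7)={B8,B9}
  DF(B8)={B9}
  DF(B9)=∅

φ for m: defs {B1,B2,B3,B4,B6,B7,B8,B9}
  DF⁺ = {B1,B2,B7,B8,B9}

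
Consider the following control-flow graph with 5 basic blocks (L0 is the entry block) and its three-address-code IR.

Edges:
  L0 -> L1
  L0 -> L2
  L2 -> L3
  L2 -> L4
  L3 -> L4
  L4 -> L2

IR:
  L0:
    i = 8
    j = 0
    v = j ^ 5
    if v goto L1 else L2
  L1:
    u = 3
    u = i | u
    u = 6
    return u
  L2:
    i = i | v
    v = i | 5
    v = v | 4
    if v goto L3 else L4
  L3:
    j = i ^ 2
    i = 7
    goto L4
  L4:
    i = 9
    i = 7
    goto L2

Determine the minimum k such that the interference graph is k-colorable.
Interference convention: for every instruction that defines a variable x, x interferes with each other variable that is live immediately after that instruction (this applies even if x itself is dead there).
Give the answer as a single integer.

Answer: 3

Working:
Block summaries:
  L0: {i,j,v} / ∅
  L1: {u} / {i}
  L2: {i,v} / {i,v}
  L3: {i,j} / {i}
  L4: {i} / ∅

Live sets:
  L0: in=∅ out={i,v}
  L1: in={i} out=∅
  L2: in={i,v} out={i,v}
  L3: in={i,v} out={v}
  L4: in={v} out={i,v}

Interfere edges:
  i — {j,u,v}
  j — {i,v}
  u — {i}
  v — {i,j}

Chromatic number:
  lower bound: {i,j,v} mutually conflict ⇒ χ ≥ 3
  3-colouring: c0={i}  c1={j,u}  c2={v}
  χ = 3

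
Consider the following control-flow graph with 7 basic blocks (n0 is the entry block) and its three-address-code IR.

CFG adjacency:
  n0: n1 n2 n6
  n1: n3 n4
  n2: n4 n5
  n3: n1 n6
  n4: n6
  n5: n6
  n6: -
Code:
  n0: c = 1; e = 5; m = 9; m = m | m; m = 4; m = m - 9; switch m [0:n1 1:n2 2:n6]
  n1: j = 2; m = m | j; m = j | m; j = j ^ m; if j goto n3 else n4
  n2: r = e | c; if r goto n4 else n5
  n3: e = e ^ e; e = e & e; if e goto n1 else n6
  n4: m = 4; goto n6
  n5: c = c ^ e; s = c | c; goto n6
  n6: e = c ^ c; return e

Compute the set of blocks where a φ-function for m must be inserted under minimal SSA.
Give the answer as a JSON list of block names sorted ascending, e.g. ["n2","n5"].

idom tree: n1←n0 n2←n0 n3←n1 n4←n0 n5←n2 n6←n0
Dom∩ at merges:
  n1: preds {n0,n3}: {n0} ∩ {n0,n1,n3} = {n0}; idom=n0
  n4: preds {n1,n2}: {n0,n1} ∩ {n0,n2} = {n0}; idom=n0
  n6: preds {n0,n3,n4,n5}: {n0} ∩ {n0,n1,n3} ∩ {n0,n4} ∩ {n0,n2,n5} = {n0}; idom=n0

DF derivation:
  n1←n0: walk · to n0
  n1←n3: walk n3→n1 to n0
  n4←n1: walk n1 to n0
  n4←n2: walk n2 to n0
  n6←n0: walk · to n0
  n6←n3: walk n3→n1 to n0
  n6←n4: walk n4 to n0
  n6←n5: walk n5→n2 to n0
  DF(n0)=∅
  DF(n1)={n1,n4,n6}
  DF(n2)={n4,n6}
  DF(n3)={n1,n6}
  DF(n4)={n6}
  DF(n5)={n6}
  DF(n6)=∅

φ for m: defs {n0,n1,n4}
  DF⁺ = {n1,n4,n6}

Answer: ["n1", "n4", "n6"]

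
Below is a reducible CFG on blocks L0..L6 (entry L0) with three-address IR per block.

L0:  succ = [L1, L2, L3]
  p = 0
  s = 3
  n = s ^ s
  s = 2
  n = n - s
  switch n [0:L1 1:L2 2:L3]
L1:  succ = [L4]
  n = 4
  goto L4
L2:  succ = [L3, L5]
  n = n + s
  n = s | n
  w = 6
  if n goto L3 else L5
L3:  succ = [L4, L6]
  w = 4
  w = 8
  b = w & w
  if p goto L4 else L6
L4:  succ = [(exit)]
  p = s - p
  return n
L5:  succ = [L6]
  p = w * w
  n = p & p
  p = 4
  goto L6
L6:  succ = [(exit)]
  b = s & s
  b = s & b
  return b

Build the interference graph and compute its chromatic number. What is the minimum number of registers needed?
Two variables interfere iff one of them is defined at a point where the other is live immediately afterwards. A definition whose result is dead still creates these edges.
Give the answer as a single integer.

Per-block:
  L0: {n,p,s} / ∅
  L1: {n} / ∅
  L2: {n,w} / {n,s}
  L3: {b,w} / {p}
  L4: {p} / {n,p,s}
  L5: {n,p} / {w}
  L6: {b} / {s}

Backward fixpoint:
  live L0: ∅→{n,p,s}
  live L1: {p,s}→{n,p,s}
  live L2: {n,p,s}→{n,p,s,w}
  live L3: {n,p,s}→{n,p,s}
  live L4: {n,p,s}→∅
  live L5: {s,w}→{s}
  live L6: {s}→∅

Interference:
  b — {n,p,s}
  n — {b,p,s,w}
  p — {b,n,s,w}
  s — {b,n,p,w}
  w — {n,p,s}

Colouring:
  clique {b,n,p,s} ⇒ need ≥ 4
  4-colouring: c0={n}  c1={p}  c2={s}  c3={b,w}
  χ = 4

Answer: 4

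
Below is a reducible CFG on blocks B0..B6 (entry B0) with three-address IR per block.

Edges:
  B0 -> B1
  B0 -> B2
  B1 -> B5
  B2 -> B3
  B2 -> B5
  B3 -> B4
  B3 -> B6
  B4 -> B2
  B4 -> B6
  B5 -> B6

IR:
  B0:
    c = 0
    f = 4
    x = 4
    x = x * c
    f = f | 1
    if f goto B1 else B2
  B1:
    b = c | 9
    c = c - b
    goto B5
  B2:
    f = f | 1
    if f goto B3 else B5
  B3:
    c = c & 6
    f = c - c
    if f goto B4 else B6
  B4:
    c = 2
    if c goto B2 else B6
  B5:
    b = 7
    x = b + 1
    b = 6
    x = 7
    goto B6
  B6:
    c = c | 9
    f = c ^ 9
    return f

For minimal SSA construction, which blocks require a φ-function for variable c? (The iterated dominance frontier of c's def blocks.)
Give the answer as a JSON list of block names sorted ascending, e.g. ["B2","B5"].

Answer: ["B2", "B5", "B6"]

Analysis:
idom tree: B1←B0 B2←B0 B3←B2 B4←B3 B5←B0 B6←B0
Join-block Dom:
  B2: preds {B0,B4}: {B0} ∩ {B0,B2,B3,B4} = {B0}; idom=B0
  B5: preds {B1,B2}: {B0,B1} ∩ {B0,B2} = {B0}; idom=B0
  B6: preds {B3,B4,B5}: {B0,B2,B3} ∩ {B0,B2,B3,B4} ∩ {B0,B5} = {B0}; idom=B0

DF walk-up:
  join B2 pred B0: · stop@B0
  join B2 pred B4: B4→B3→B2 stop@B0
  join B5 pred B1: B1 stop@B0
  join B5 pred B2: B2 stop@B0
  join B6 pred B3: B3→B2 stop@B0
  join B6 pred B4: B4→B3→B2 stop@B0
  join B6 pred B5: B5 stop@B0
  B0 → ∅
  B1 → {B5}
  B2 → {B2,B5,B6}
  B3 → {B2,B6}
  B4 → {B2,B6}
  B5 → {B6}
  B6 → ∅

φ for c: defs {B0,B1,B3,B4,B6}
  DF⁺ = {B2,B5,B6}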